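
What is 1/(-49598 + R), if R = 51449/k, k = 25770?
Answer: -25770/1278089011 ≈ -2.0163e-5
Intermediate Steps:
R = 51449/25770 ≈ 1.9965
1/(-49598 + R) = 1/(-49598 + 51449/25770) = 1/(-1278089011/25770) = -25770/1278089011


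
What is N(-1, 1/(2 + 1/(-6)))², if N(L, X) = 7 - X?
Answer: 5041/121 ≈ 41.661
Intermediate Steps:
N(-1, 1/(2 + 1/(-6)))² = (7 - 1/(2 + 1/(-6)))² = (7 - 1/(2 - ⅙))² = (7 - 1/11/6)² = (7 - 1*6/11)² = (7 - 6/11)² = (71/11)² = 5041/121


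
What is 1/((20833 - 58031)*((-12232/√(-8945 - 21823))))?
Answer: I*√1923/113751484 ≈ 3.8551e-7*I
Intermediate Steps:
1/((20833 - 58031)*((-12232/√(-8945 - 21823)))) = 1/((-37198)*((-12232*(-I*√1923/7692)))) = -(-I*√1923/3058)/37198 = -(-1)*I*√1923/113751484 = I*√1923/113751484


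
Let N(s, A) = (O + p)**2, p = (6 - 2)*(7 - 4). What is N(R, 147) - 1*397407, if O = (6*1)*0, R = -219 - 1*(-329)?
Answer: -397263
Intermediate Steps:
R = 110 (R = -219 + 329 = 110)
O = 0 (O = 6*0 = 0)
p = 12 (p = 4*3 = 12)
N(s, A) = 144 (N(s, A) = (0 + 12)**2 = 12**2 = 144)
N(R, 147) - 1*397407 = 144 - 1*397407 = 144 - 397407 = -397263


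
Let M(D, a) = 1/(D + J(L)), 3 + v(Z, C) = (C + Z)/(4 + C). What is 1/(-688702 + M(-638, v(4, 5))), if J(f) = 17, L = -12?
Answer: -621/427683943 ≈ -1.4520e-6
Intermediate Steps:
v(Z, C) = -3 + (C + Z)/(4 + C)
M(D, a) = 1/(17 + D) (M(D, a) = 1/(D + 17) = 1/(17 + D))
1/(-688702 + M(-638, v(4, 5))) = 1/(-688702 + 1/(17 - 638)) = 1/(-688702 + 1/(-621)) = 1/(-688702 - 1/621) = 1/(-427683943/621) = -621/427683943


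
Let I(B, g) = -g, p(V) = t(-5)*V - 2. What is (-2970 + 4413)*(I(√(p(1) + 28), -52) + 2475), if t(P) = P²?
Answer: 3646461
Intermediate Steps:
p(V) = -2 + 25*V (p(V) = (-5)²*V - 2 = 25*V - 2 = -2 + 25*V)
(-2970 + 4413)*(I(√(p(1) + 28), -52) + 2475) = (-2970 + 4413)*(-1*(-52) + 2475) = 1443*(52 + 2475) = 1443*2527 = 3646461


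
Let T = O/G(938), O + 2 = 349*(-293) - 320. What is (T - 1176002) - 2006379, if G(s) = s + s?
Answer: -5970249335/1876 ≈ -3.1824e+6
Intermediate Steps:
O = -102579 (O = -2 + (349*(-293) - 320) = -2 + (-102257 - 320) = -2 - 102577 = -102579)
G(s) = 2*s
T = -102579/1876 (T = -102579/(2*938) = -102579/1876 ≈ -54.680)
(T - 1176002) - 2006379 = (-102579/1876 - 1176002) - 2006379 = -2206282331/1876 - 2006379 = -5970249335/1876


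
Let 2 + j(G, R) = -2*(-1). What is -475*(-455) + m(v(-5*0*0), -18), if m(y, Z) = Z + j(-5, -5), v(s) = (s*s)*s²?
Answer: 216107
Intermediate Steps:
j(G, R) = 0 (j(G, R) = -2 - 2*(-1) = -2 + 2 = 0)
v(s) = s⁴ (v(s) = s²*s² = s⁴)
m(y, Z) = Z (m(y, Z) = Z + 0 = Z)
-475*(-455) + m(v(-5*0*0), -18) = -475*(-455) - 18 = 216125 - 18 = 216107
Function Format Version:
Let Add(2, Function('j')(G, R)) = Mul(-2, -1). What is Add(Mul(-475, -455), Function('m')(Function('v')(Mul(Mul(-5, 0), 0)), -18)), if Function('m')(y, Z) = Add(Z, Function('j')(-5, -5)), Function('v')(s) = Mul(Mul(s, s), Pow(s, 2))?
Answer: 216107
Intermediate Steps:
Function('j')(G, R) = 0 (Function('j')(G, R) = Add(-2, Mul(-2, -1)) = Add(-2, 2) = 0)
Function('v')(s) = Pow(s, 4) (Function('v')(s) = Mul(Pow(s, 2), Pow(s, 2)) = Pow(s, 4))
Function('m')(y, Z) = Z (Function('m')(y, Z) = Add(Z, 0) = Z)
Add(Mul(-475, -455), Function('m')(Function('v')(Mul(Mul(-5, 0), 0)), -18)) = Add(Mul(-475, -455), -18) = Add(216125, -18) = 216107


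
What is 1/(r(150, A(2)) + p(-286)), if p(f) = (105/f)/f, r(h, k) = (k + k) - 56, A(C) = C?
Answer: -81796/4253287 ≈ -0.019231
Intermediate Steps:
r(h, k) = -56 + 2*k (r(h, k) = 2*k - 56 = -56 + 2*k)
p(f) = 105/f²
1/(r(150, A(2)) + p(-286)) = 1/((-56 + 2*2) + 105/(-286)²) = 1/((-56 + 4) + 105*(1/81796)) = 1/(-52 + 105/81796) = 1/(-4253287/81796) = -81796/4253287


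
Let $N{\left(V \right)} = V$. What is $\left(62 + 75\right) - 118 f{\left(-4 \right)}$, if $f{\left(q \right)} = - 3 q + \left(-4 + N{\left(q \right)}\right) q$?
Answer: $-5055$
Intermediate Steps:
$f{\left(q \right)} = - 3 q + q \left(-4 + q\right)$ ($f{\left(q \right)} = - 3 q + \left(-4 + q\right) q = - 3 q + q \left(-4 + q\right)$)
$\left(62 + 75\right) - 118 f{\left(-4 \right)} = \left(62 + 75\right) - 118 \left(- 4 \left(-7 - 4\right)\right) = 137 - 118 \left(\left(-4\right) \left(-11\right)\right) = 137 - 5192 = -5055$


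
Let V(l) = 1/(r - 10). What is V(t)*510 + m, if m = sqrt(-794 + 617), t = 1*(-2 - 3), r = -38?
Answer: -85/8 + I*sqrt(177) ≈ -10.625 + 13.304*I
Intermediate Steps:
t = -5 (t = 1*(-5) = -5)
V(l) = -1/48 (V(l) = 1/(-38 - 10) = 1/(-48) = -1/48)
m = I*sqrt(177) (m = sqrt(-177) = I*sqrt(177) ≈ 13.304*I)
V(t)*510 + m = -1/48*510 + I*sqrt(177) = -85/8 + I*sqrt(177)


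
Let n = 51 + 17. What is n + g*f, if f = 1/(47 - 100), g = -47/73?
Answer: 263139/3869 ≈ 68.012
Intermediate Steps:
g = -47/73 (g = -47*1/73 = -47/73 ≈ -0.64384)
n = 68
f = -1/53 (f = 1/(-53) = -1/53 ≈ -0.018868)
n + g*f = 68 - 47/73*(-1/53) = 68 + 47/3869 = 263139/3869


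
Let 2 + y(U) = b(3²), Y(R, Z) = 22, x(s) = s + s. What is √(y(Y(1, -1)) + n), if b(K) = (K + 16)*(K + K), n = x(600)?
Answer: 4*√103 ≈ 40.596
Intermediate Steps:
x(s) = 2*s
n = 1200 (n = 2*600 = 1200)
b(K) = 2*K*(16 + K) (b(K) = (16 + K)*(2*K) = 2*K*(16 + K))
y(U) = 448 (y(U) = -2 + 2*3²*(16 + 3²) = -2 + 2*9*(16 + 9) = -2 + 2*9*25 = -2 + 450 = 448)
√(y(Y(1, -1)) + n) = √(448 + 1200) = √1648 = 4*√103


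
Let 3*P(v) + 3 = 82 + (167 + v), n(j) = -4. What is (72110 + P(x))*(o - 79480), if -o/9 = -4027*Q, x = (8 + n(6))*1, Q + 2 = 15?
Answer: 84829837820/3 ≈ 2.8277e+10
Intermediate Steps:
Q = 13 (Q = -2 + 15 = 13)
x = 4 (x = (8 - 4)*1 = 4*1 = 4)
o = 471159 (o = -(-36243)*13 = -9*(-52351) = 471159)
P(v) = 82 + v/3 (P(v) = -1 + (82 + (167 + v))/3 = -1 + (249 + v)/3 = -1 + (83 + v/3) = 82 + v/3)
(72110 + P(x))*(o - 79480) = (72110 + (82 + (⅓)*4))*(471159 - 79480) = (72110 + (82 + 4/3))*391679 = (72110 + 250/3)*391679 = (216580/3)*391679 = 84829837820/3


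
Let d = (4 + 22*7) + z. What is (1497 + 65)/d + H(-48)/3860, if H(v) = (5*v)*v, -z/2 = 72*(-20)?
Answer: 1025677/293167 ≈ 3.4986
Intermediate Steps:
z = 2880 (z = -144*(-20) = -2*(-1440) = 2880)
H(v) = 5*v²
d = 3038 (d = (4 + 22*7) + 2880 = (4 + 154) + 2880 = 158 + 2880 = 3038)
(1497 + 65)/d + H(-48)/3860 = (1497 + 65)/3038 + (5*(-48)²)/3860 = 1562*(1/3038) + (5*2304)*(1/3860) = 781/1519 + 11520*(1/3860) = 781/1519 + 576/193 = 1025677/293167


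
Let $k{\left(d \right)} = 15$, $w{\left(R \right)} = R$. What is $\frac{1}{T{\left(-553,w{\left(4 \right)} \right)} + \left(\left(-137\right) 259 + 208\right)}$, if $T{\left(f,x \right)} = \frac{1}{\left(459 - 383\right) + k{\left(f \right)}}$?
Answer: $- \frac{91}{3210024} \approx -2.8349 \cdot 10^{-5}$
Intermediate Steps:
$T{\left(f,x \right)} = \frac{1}{91}$ ($T{\left(f,x \right)} = \frac{1}{\left(459 - 383\right) + 15} = \frac{1}{76 + 15} = \frac{1}{91}$)
$\frac{1}{T{\left(-553,w{\left(4 \right)} \right)} + \left(\left(-137\right) 259 + 208\right)} = \frac{1}{\frac{1}{91} + \left(\left(-137\right) 259 + 208\right)} = \frac{1}{\frac{1}{91} + \left(-35483 + 208\right)} = \frac{1}{\frac{1}{91} - 35275} = \frac{1}{- \frac{3210024}{91}} = - \frac{91}{3210024}$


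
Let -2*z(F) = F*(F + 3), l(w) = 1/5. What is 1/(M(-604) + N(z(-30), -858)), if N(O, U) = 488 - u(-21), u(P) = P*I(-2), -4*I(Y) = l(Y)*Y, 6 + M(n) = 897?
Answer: 10/13811 ≈ 0.00072406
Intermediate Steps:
M(n) = 891 (M(n) = -6 + 897 = 891)
l(w) = ⅕
z(F) = -F*(3 + F)/2 (z(F) = -F*(F + 3)/2 = -F*(3 + F)/2)
I(Y) = -Y/20
u(P) = P/10 (u(P) = P*(-1/20*(-2)) = P*(⅒) = P/10)
N(O, U) = 4901/10 (N(O, U) = 488 - (-21)/10 = 488 - 1*(-21/10) = 488 + 21/10 = 4901/10)
1/(M(-604) + N(z(-30), -858)) = 1/(891 + 4901/10) = 1/(13811/10) = 10/13811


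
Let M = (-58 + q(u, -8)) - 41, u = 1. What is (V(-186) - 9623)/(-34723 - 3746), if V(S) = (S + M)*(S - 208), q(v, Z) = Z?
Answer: -35273/12823 ≈ -2.7508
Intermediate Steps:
M = -107 (M = (-58 - 8) - 41 = -66 - 41 = -107)
V(S) = (-208 + S)*(-107 + S) (V(S) = (S - 107)*(S - 208) = (-107 + S)*(-208 + S) = (-208 + S)*(-107 + S))
(V(-186) - 9623)/(-34723 - 3746) = ((22256 + (-186)**2 - 315*(-186)) - 9623)/(-34723 - 3746) = ((22256 + 34596 + 58590) - 9623)/(-38469) = (115442 - 9623)*(-1/38469) = 105819*(-1/38469) = -35273/12823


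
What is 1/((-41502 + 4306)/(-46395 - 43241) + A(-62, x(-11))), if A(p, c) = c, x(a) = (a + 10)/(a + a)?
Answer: 492998/226987 ≈ 2.1719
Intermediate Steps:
x(a) = (10 + a)/(2*a) (x(a) = (10 + a)/((2*a)) = (10 + a)*(1/(2*a)) = (10 + a)/(2*a))
1/((-41502 + 4306)/(-46395 - 43241) + A(-62, x(-11))) = 1/((-41502 + 4306)/(-46395 - 43241) + (½)*(10 - 11)/(-11)) = 1/(-37196/(-89636) + (½)*(-1/11)*(-1)) = 1/(-37196*(-1/89636) + 1/22) = 1/(9299/22409 + 1/22) = 1/(226987/492998) = 492998/226987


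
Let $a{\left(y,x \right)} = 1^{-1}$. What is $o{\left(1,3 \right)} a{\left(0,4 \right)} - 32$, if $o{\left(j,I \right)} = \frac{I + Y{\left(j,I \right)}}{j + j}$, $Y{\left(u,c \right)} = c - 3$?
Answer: $- \frac{61}{2} \approx -30.5$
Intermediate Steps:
$Y{\left(u,c \right)} = -3 + c$
$o{\left(j,I \right)} = \frac{-3 + 2 I}{2 j}$ ($o{\left(j,I \right)} = \frac{I + \left(-3 + I\right)}{j + j} = \frac{-3 + 2 I}{2 j}$)
$a{\left(y,x \right)} = 1$
$o{\left(1,3 \right)} a{\left(0,4 \right)} - 32 = \frac{- \frac{3}{2} + 3}{1} \cdot 1 - 32 = 1 \cdot \frac{3}{2} \cdot 1 - 32 = \frac{3}{2} \cdot 1 - 32 = \frac{3}{2} - 32 = - \frac{61}{2}$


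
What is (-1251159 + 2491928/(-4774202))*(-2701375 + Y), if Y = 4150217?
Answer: -4327175477812255366/2387101 ≈ -1.8127e+12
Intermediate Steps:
(-1251159 + 2491928/(-4774202))*(-2701375 + Y) = (-1251159 + 2491928/(-4774202))*(-2701375 + 4150217) = (-1251159 + 2491928*(-1/4774202))*1448842 = (-1251159 - 1245964/2387101)*1448842 = -2986644146023/2387101*1448842 = -4327175477812255366/2387101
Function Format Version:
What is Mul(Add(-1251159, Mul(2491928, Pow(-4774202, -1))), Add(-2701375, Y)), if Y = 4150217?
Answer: Rational(-4327175477812255366, 2387101) ≈ -1.8127e+12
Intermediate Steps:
Mul(Add(-1251159, Mul(2491928, Pow(-4774202, -1))), Add(-2701375, Y)) = Mul(Add(-1251159, Mul(2491928, Pow(-4774202, -1))), Add(-2701375, 4150217)) = Mul(Add(-1251159, Mul(2491928, Rational(-1, 4774202))), 1448842) = Mul(Add(-1251159, Rational(-1245964, 2387101)), 1448842) = Mul(Rational(-2986644146023, 2387101), 1448842) = Rational(-4327175477812255366, 2387101)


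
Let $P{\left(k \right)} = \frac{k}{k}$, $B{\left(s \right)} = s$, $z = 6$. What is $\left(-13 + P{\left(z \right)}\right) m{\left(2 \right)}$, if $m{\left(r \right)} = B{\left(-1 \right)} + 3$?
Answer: $-24$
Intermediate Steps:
$P{\left(k \right)} = 1$
$m{\left(r \right)} = 2$ ($m{\left(r \right)} = -1 + 3 = 2$)
$\left(-13 + P{\left(z \right)}\right) m{\left(2 \right)} = \left(-13 + 1\right) 2 = \left(-12\right) 2 = -24$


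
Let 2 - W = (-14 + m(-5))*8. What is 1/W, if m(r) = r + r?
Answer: 1/194 ≈ 0.0051546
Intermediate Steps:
m(r) = 2*r
W = 194 (W = 2 - (-14 + 2*(-5))*8 = 2 - (-14 - 10)*8 = 2 - (-24)*8 = 2 - 1*(-192) = 2 + 192 = 194)
1/W = 1/194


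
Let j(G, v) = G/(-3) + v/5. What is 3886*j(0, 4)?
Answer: 15544/5 ≈ 3108.8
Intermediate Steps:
j(G, v) = -G/3 + v/5 (j(G, v) = G*(-1/3) + v*(1/5) = -G/3 + v/5)
3886*j(0, 4) = 3886*(-1/3*0 + (1/5)*4) = 3886*(0 + 4/5) = 3886*(4/5) = 15544/5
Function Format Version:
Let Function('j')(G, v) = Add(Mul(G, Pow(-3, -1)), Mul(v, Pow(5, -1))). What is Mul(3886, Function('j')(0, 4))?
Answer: Rational(15544, 5) ≈ 3108.8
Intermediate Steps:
Function('j')(G, v) = Add(Mul(Rational(-1, 3), G), Mul(Rational(1, 5), v)) (Function('j')(G, v) = Add(Mul(G, Rational(-1, 3)), Mul(v, Rational(1, 5))) = Add(Mul(Rational(-1, 3), G), Mul(Rational(1, 5), v)))
Mul(3886, Function('j')(0, 4)) = Mul(3886, Add(Mul(Rational(-1, 3), 0), Mul(Rational(1, 5), 4))) = Mul(3886, Add(0, Rational(4, 5))) = Mul(3886, Rational(4, 5)) = Rational(15544, 5)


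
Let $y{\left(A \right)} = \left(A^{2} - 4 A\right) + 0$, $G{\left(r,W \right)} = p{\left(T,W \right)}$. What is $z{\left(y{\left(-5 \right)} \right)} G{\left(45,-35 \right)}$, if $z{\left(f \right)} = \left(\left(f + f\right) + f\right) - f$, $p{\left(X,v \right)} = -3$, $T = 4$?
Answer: $-270$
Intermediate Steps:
$G{\left(r,W \right)} = -3$
$y{\left(A \right)} = A^{2} - 4 A$
$z{\left(f \right)} = 2 f$ ($z{\left(f \right)} = \left(2 f + f\right) - f = 3 f - f = 2 f$)
$z{\left(y{\left(-5 \right)} \right)} G{\left(45,-35 \right)} = 2 \left(- 5 \left(-4 - 5\right)\right) \left(-3\right) = 2 \left(\left(-5\right) \left(-9\right)\right) \left(-3\right) = 2 \cdot 45 \left(-3\right) = 90 \left(-3\right) = -270$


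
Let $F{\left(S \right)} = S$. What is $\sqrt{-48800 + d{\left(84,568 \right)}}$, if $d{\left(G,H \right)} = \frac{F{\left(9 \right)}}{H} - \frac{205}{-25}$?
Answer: $\frac{i \sqrt{98383753570}}{1420} \approx 220.89 i$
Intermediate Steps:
$d{\left(G,H \right)} = \frac{41}{5} + \frac{9}{H}$ ($d{\left(G,H \right)} = \frac{9}{H} - \frac{205}{-25} = \frac{9}{H} - - \frac{41}{5} = \frac{9}{H} + \frac{41}{5} = \frac{41}{5} + \frac{9}{H}$)
$\sqrt{-48800 + d{\left(84,568 \right)}} = \sqrt{-48800 + \left(\frac{41}{5} + \frac{9}{568}\right)} = \sqrt{-48800 + \frac{23333}{2840}} = \sqrt{- \frac{138568667}{2840}} = \frac{i \sqrt{98383753570}}{1420}$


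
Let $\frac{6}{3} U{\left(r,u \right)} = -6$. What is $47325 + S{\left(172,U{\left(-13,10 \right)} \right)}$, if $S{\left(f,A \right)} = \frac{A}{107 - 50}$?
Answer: $\frac{899174}{19} \approx 47325.0$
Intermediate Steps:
$U{\left(r,u \right)} = -3$ ($U{\left(r,u \right)} = \frac{1}{2} \left(-6\right) = -3$)
$S{\left(f,A \right)} = \frac{A}{57}$ ($S{\left(f,A \right)} = \frac{A}{107 - 50} = \frac{A}{57}$)
$47325 + S{\left(172,U{\left(-13,10 \right)} \right)} = 47325 + \frac{1}{57} \left(-3\right) = 47325 - \frac{1}{19} = \frac{899174}{19}$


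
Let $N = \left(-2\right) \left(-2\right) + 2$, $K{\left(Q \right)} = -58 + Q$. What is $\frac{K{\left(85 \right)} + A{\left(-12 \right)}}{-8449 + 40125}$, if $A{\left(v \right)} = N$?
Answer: $\frac{33}{31676} \approx 0.0010418$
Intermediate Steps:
$N = 6$ ($N = 4 + 2 = 6$)
$A{\left(v \right)} = 6$
$\frac{K{\left(85 \right)} + A{\left(-12 \right)}}{-8449 + 40125} = \frac{\left(-58 + 85\right) + 6}{-8449 + 40125} = \frac{27 + 6}{31676} = 33 \cdot \frac{1}{31676} = \frac{33}{31676}$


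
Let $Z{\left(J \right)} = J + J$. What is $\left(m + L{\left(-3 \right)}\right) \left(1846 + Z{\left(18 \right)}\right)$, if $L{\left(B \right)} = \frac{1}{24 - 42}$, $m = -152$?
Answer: $- \frac{2575517}{9} \approx -2.8617 \cdot 10^{5}$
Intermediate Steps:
$Z{\left(J \right)} = 2 J$
$L{\left(B \right)} = - \frac{1}{18}$ ($L{\left(B \right)} = \frac{1}{-18} = - \frac{1}{18}$)
$\left(m + L{\left(-3 \right)}\right) \left(1846 + Z{\left(18 \right)}\right) = \left(-152 - \frac{1}{18}\right) \left(1846 + 2 \cdot 18\right) = - \frac{2737 \left(1846 + 36\right)}{18} = \left(- \frac{2737}{18}\right) 1882 = - \frac{2575517}{9}$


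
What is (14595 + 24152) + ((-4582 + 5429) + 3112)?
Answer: 42706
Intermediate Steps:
(14595 + 24152) + ((-4582 + 5429) + 3112) = 38747 + (847 + 3112) = 38747 + 3959 = 42706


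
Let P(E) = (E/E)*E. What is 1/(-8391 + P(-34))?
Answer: -1/8425 ≈ -0.00011869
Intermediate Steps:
P(E) = E (P(E) = 1*E = E)
1/(-8391 + P(-34)) = 1/(-8391 - 34) = 1/(-8425) = -1/8425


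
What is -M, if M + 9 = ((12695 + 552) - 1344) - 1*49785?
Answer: 37891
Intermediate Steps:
M = -37891 (M = -9 + (((12695 + 552) - 1344) - 1*49785) = -9 + ((13247 - 1344) - 49785) = -9 + (11903 - 49785) = -9 - 37882 = -37891)
-M = -1*(-37891) = 37891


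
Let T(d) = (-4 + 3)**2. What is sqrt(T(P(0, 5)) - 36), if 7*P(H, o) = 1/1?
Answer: I*sqrt(35) ≈ 5.9161*I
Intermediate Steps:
P(H, o) = 1/7 (P(H, o) = (1/7)/1 = (1/7)*1 = 1/7)
T(d) = 1 (T(d) = (-1)**2 = 1)
sqrt(T(P(0, 5)) - 36) = sqrt(1 - 36) = sqrt(-35) = I*sqrt(35)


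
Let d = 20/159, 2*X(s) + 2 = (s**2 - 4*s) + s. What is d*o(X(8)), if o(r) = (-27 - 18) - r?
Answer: -1280/159 ≈ -8.0503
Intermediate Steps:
X(s) = -1 + s**2/2 - 3*s/2 (X(s) = -1 + ((s**2 - 4*s) + s)/2 = -1 + (s**2 - 3*s)/2 = -1 + (s**2/2 - 3*s/2) = -1 + s**2/2 - 3*s/2)
o(r) = -45 - r
d = 20/159 (d = 20*(1/159) = 20/159 ≈ 0.12579)
d*o(X(8)) = 20*(-45 - (-1 + (1/2)*8**2 - 3/2*8))/159 = 20*(-45 - (-1 + (1/2)*64 - 12))/159 = 20*(-45 - (-1 + 32 - 12))/159 = 20*(-45 - 1*19)/159 = 20*(-45 - 19)/159 = (20/159)*(-64) = -1280/159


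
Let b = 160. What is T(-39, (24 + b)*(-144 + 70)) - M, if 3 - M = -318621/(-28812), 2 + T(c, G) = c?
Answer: -316369/9604 ≈ -32.941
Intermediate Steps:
T(c, G) = -2 + c
M = -77395/9604 (M = 3 - (-318621)/(-28812) = 3 - (-318621)*(-1)/28812 = 3 - 1*106207/9604 = 3 - 106207/9604 = -77395/9604 ≈ -8.0586)
T(-39, (24 + b)*(-144 + 70)) - M = (-2 - 39) - 1*(-77395/9604) = -41 + 77395/9604 = -316369/9604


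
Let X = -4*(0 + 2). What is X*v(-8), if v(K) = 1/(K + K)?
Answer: ½ ≈ 0.50000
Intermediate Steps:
v(K) = 1/(2*K)
X = -8 (X = -4*2 = -8)
X*v(-8) = -4/(-8) = -4*(-1)/8 = -8*(-1/16) = ½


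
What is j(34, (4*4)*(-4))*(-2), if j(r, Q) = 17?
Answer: -34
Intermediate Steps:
j(34, (4*4)*(-4))*(-2) = 17*(-2) = -34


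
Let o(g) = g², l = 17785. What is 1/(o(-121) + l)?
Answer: 1/32426 ≈ 3.0839e-5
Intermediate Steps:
1/(o(-121) + l) = 1/((-121)² + 17785) = 1/(14641 + 17785) = 1/32426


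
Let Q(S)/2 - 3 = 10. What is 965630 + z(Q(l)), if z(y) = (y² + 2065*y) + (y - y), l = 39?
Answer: 1019996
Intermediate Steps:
Q(S) = 26 (Q(S) = 6 + 2*10 = 6 + 20 = 26)
z(y) = y² + 2065*y (z(y) = (y² + 2065*y) + 0 = y² + 2065*y)
965630 + z(Q(l)) = 965630 + 26*(2065 + 26) = 965630 + 26*2091 = 965630 + 54366 = 1019996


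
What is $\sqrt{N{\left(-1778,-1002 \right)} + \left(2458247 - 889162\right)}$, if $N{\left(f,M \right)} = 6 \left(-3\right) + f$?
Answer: $\sqrt{1567289} \approx 1251.9$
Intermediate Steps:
$N{\left(f,M \right)} = -18 + f$
$\sqrt{N{\left(-1778,-1002 \right)} + \left(2458247 - 889162\right)} = \sqrt{\left(-18 - 1778\right) + \left(2458247 - 889162\right)} = \sqrt{-1796 + \left(2458247 - 889162\right)} = \sqrt{-1796 + 1569085} = \sqrt{1567289}$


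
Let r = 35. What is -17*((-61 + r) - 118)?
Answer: 2448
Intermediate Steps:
-17*((-61 + r) - 118) = -17*((-61 + 35) - 118) = -17*(-26 - 118) = -17*(-144) = 2448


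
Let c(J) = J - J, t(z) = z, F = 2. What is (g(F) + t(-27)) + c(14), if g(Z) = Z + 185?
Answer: 160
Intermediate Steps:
g(Z) = 185 + Z
c(J) = 0
(g(F) + t(-27)) + c(14) = ((185 + 2) - 27) + 0 = (187 - 27) + 0 = 160 + 0 = 160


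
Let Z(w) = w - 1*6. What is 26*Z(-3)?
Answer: -234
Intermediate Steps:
Z(w) = -6 + w (Z(w) = w - 6 = -6 + w)
26*Z(-3) = 26*(-6 - 3) = 26*(-9) = -234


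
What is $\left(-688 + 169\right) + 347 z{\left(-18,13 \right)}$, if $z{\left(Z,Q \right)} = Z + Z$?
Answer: $-13011$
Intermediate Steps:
$z{\left(Z,Q \right)} = 2 Z$
$\left(-688 + 169\right) + 347 z{\left(-18,13 \right)} = \left(-688 + 169\right) + 347 \cdot 2 \left(-18\right) = -519 + 347 \left(-36\right) = -519 - 12492 = -13011$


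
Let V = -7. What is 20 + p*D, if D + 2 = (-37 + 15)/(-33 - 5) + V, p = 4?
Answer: -260/19 ≈ -13.684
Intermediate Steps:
D = -160/19 (D = -2 + ((-37 + 15)/(-33 - 5) - 7) = -2 + (-22/(-38) - 7) = -2 + (-22*(-1/38) - 7) = -2 + (11/19 - 7) = -2 - 122/19 = -160/19 ≈ -8.4211)
20 + p*D = 20 + 4*(-160/19) = 20 - 640/19 = -260/19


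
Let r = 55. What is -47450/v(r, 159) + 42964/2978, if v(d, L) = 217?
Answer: -65991456/323113 ≈ -204.24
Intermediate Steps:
-47450/v(r, 159) + 42964/2978 = -47450/217 + 42964/2978 = -47450*1/217 + 42964*(1/2978) = -47450/217 + 21482/1489 = -65991456/323113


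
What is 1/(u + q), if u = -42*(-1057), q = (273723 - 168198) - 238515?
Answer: -1/88596 ≈ -1.1287e-5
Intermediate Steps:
q = -132990 (q = 105525 - 238515 = -132990)
u = 44394
1/(u + q) = 1/(44394 - 132990) = 1/(-88596) = -1/88596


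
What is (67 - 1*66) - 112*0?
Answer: 1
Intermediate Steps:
(67 - 1*66) - 112*0 = (67 - 66) + 0 = 1 + 0 = 1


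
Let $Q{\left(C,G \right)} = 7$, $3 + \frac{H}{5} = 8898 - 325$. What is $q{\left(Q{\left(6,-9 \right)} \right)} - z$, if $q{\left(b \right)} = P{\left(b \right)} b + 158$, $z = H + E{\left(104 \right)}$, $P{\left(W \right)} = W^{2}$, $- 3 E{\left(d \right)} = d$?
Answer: $- \frac{126943}{3} \approx -42314.0$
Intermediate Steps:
$E{\left(d \right)} = - \frac{d}{3}$
$H = 42850$ ($H = -15 + 5 \left(8898 - 325\right) = -15 + 5 \cdot 8573 = -15 + 42865 = 42850$)
$z = \frac{128446}{3}$ ($z = 42850 - \frac{104}{3} = \frac{128446}{3} \approx 42815.0$)
$q{\left(b \right)} = 158 + b^{3}$ ($q{\left(b \right)} = b^{2} b + 158 = b^{3} + 158 = 158 + b^{3}$)
$q{\left(Q{\left(6,-9 \right)} \right)} - z = \left(158 + 7^{3}\right) - \frac{128446}{3} = \left(158 + 343\right) - \frac{128446}{3} = 501 - \frac{128446}{3} = - \frac{126943}{3}$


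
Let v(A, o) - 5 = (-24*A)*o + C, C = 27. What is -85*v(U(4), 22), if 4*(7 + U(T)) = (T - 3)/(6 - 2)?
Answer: -314075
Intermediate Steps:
U(T) = -115/16 + T/16 (U(T) = -7 + ((T - 3)/(6 - 2))/4 = -7 + ((-3 + T)/4)/4 = -7 + ((-3 + T)*(1/4))/4 = -7 + (-3/4 + T/4)/4 = -7 + (-3/16 + T/16) = -115/16 + T/16)
v(A, o) = 32 - 24*A*o (v(A, o) = 5 + ((-24*A)*o + 27) = 5 + (-24*A*o + 27) = 5 + (27 - 24*A*o) = 32 - 24*A*o)
-85*v(U(4), 22) = -85*(32 - 24*(-115/16 + (1/16)*4)*22) = -85*(32 - 24*(-115/16 + 1/4)*22) = -85*(32 - 24*(-111/16)*22) = -85*(32 + 3663) = -85*3695 = -314075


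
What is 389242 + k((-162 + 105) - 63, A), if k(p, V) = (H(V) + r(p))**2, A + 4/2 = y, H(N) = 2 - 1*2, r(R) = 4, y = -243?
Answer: 389258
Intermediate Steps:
H(N) = 0 (H(N) = 2 - 2 = 0)
A = -245 (A = -2 - 243 = -245)
k(p, V) = 16 (k(p, V) = (0 + 4)**2 = 4**2 = 16)
389242 + k((-162 + 105) - 63, A) = 389242 + 16 = 389258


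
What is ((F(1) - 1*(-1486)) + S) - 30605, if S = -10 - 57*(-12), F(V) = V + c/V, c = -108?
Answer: -28552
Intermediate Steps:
F(V) = V - 108/V
S = 674 (S = -10 + 684 = 674)
((F(1) - 1*(-1486)) + S) - 30605 = (((1 - 108/1) - 1*(-1486)) + 674) - 30605 = (((1 - 108*1) + 1486) + 674) - 30605 = (((1 - 108) + 1486) + 674) - 30605 = ((-107 + 1486) + 674) - 30605 = (1379 + 674) - 30605 = 2053 - 30605 = -28552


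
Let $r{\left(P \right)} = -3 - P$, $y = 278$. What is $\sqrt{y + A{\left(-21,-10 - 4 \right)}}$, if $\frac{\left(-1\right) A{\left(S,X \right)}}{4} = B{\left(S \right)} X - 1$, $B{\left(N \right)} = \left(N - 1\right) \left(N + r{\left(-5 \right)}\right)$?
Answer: $\sqrt{23690} \approx 153.92$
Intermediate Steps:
$B{\left(N \right)} = \left(-1 + N\right) \left(2 + N\right)$ ($B{\left(N \right)} = \left(N - 1\right) \left(N - -2\right) = \left(-1 + N\right) \left(N + \left(-3 + 5\right)\right) = \left(-1 + N\right) \left(N + 2\right) = \left(-1 + N\right) \left(2 + N\right)$)
$A{\left(S,X \right)} = 4 - 4 X \left(-2 + S + S^{2}\right)$ ($A{\left(S,X \right)} = - 4 \left(\left(-2 + S + S^{2}\right) X - 1\right) = - 4 \left(X \left(-2 + S + S^{2}\right) - 1\right) = - 4 \left(-1 + X \left(-2 + S + S^{2}\right)\right) = 4 - 4 X \left(-2 + S + S^{2}\right)$)
$\sqrt{y + A{\left(-21,-10 - 4 \right)}} = \sqrt{278 - \left(-4 + 4 \left(-10 - 4\right) \left(-2 - 21 + \left(-21\right)^{2}\right)\right)} = \sqrt{278 - \left(-4 - 56 \left(-2 - 21 + 441\right)\right)} = \sqrt{278 - \left(-4 - 23408\right)} = \sqrt{278 + \left(4 + 23408\right)} = \sqrt{278 + 23412} = \sqrt{23690}$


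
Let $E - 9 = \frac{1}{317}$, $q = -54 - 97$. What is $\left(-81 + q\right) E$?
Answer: $- \frac{662128}{317} \approx -2088.7$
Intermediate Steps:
$q = -151$ ($q = -54 - 97 = -151$)
$E = \frac{2854}{317}$ ($E = 9 + \frac{1}{317} = \frac{2854}{317} \approx 9.0032$)
$\left(-81 + q\right) E = \left(-81 - 151\right) \frac{2854}{317} = \left(-232\right) \frac{2854}{317} = - \frac{662128}{317}$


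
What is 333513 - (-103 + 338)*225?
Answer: 280638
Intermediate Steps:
333513 - (-103 + 338)*225 = 333513 - 235*225 = 333513 - 1*52875 = 333513 - 52875 = 280638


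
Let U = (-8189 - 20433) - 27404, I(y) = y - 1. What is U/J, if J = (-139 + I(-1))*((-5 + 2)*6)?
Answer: -28013/1269 ≈ -22.075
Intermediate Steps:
I(y) = -1 + y
U = -56026 (U = -28622 - 27404 = -56026)
J = 2538 (J = (-139 + (-1 - 1))*((-5 + 2)*6) = (-139 - 2)*(-3*6) = -141*(-18) = 2538)
U/J = -56026/2538 = -56026*1/2538 = -28013/1269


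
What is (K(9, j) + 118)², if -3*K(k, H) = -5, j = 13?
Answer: 128881/9 ≈ 14320.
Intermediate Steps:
K(k, H) = 5/3 (K(k, H) = -⅓*(-5) = 5/3)
(K(9, j) + 118)² = (5/3 + 118)² = (359/3)² = 128881/9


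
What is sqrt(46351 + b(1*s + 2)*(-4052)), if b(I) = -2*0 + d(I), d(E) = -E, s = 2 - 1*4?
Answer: sqrt(46351) ≈ 215.29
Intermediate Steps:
s = -2 (s = 2 - 4 = -2)
b(I) = -I (b(I) = -2*0 - I = 0 - I = -I)
sqrt(46351 + b(1*s + 2)*(-4052)) = sqrt(46351 - (1*(-2) + 2)*(-4052)) = sqrt(46351 - (-2 + 2)*(-4052)) = sqrt(46351 - 1*0*(-4052)) = sqrt(46351 + 0*(-4052)) = sqrt(46351 + 0) = sqrt(46351)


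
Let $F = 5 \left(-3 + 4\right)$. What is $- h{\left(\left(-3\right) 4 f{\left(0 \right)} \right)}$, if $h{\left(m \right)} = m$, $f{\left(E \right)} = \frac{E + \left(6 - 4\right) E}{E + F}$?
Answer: $0$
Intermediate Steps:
$F = 5$ ($F = 5 \cdot 1 = 5$)
$f{\left(E \right)} = \frac{3 E}{5 + E}$ ($f{\left(E \right)} = \frac{E + \left(6 - 4\right) E}{E + 5} = \frac{E + 2 E}{5 + E} = \frac{3 E}{5 + E}$)
$- h{\left(\left(-3\right) 4 f{\left(0 \right)} \right)} = - \left(-3\right) 4 \cdot 3 \cdot 0 \frac{1}{5 + 0} = - \left(-12\right) 3 \cdot 0 \cdot \frac{1}{5} = - \left(-12\right) 0 = \left(-1\right) 0 = 0$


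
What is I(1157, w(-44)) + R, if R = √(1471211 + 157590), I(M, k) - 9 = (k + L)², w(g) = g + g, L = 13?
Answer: 5634 + √1628801 ≈ 6910.2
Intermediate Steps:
w(g) = 2*g
I(M, k) = 9 + (13 + k)² (I(M, k) = 9 + (k + 13)² = 9 + (13 + k)²)
R = √1628801 ≈ 1276.2
I(1157, w(-44)) + R = (9 + (13 + 2*(-44))²) + √1628801 = (9 + (13 - 88)²) + √1628801 = (9 + (-75)²) + √1628801 = (9 + 5625) + √1628801 = 5634 + √1628801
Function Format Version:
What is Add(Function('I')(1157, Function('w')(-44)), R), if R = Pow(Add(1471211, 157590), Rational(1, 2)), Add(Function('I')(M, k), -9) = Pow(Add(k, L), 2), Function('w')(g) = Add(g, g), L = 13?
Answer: Add(5634, Pow(1628801, Rational(1, 2))) ≈ 6910.2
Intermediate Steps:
Function('w')(g) = Mul(2, g)
Function('I')(M, k) = Add(9, Pow(Add(13, k), 2)) (Function('I')(M, k) = Add(9, Pow(Add(k, 13), 2)) = Add(9, Pow(Add(13, k), 2)))
R = Pow(1628801, Rational(1, 2)) ≈ 1276.2
Add(Function('I')(1157, Function('w')(-44)), R) = Add(Add(9, Pow(Add(13, Mul(2, -44)), 2)), Pow(1628801, Rational(1, 2))) = Add(Add(9, Pow(Add(13, -88), 2)), Pow(1628801, Rational(1, 2))) = Add(Add(9, Pow(-75, 2)), Pow(1628801, Rational(1, 2))) = Add(Add(9, 5625), Pow(1628801, Rational(1, 2))) = Add(5634, Pow(1628801, Rational(1, 2)))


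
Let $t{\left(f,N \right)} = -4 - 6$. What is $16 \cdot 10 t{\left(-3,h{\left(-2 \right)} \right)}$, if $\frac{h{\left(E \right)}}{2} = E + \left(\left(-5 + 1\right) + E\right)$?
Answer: $-1600$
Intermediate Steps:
$h{\left(E \right)} = -8 + 4 E$ ($h{\left(E \right)} = 2 \left(E + \left(\left(-5 + 1\right) + E\right)\right) = 2 \left(E + \left(-4 + E\right)\right) = 2 \left(-4 + 2 E\right) = -8 + 4 E$)
$t{\left(f,N \right)} = -10$ ($t{\left(f,N \right)} = -4 - 6 = -10$)
$16 \cdot 10 t{\left(-3,h{\left(-2 \right)} \right)} = 16 \cdot 10 \left(-10\right) = 160 \left(-10\right) = -1600$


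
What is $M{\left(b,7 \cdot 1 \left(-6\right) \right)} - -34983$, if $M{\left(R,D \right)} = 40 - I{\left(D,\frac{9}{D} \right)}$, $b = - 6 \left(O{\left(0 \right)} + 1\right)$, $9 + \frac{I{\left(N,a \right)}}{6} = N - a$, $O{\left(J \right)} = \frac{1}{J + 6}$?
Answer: $\frac{247294}{7} \approx 35328.0$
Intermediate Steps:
$O{\left(J \right)} = \frac{1}{6 + J}$
$I{\left(N,a \right)} = -54 - 6 a + 6 N$ ($I{\left(N,a \right)} = -54 + 6 \left(N - a\right) = -54 + \left(- 6 a + 6 N\right) = -54 - 6 a + 6 N$)
$b = -7$ ($b = - 6 \left(\frac{1}{6 + 0} + 1\right) = - 6 \left(\frac{1}{6} + 1\right) = \left(-6\right) \frac{7}{6} = -7$)
$M{\left(R,D \right)} = 94 - 6 D + \frac{54}{D}$ ($M{\left(R,D \right)} = 40 - \left(-54 - 6 \frac{9}{D} + 6 D\right) = 40 - \left(-54 - \frac{54}{D} + 6 D\right) = 40 + \left(54 - 6 D + \frac{54}{D}\right) = 94 - 6 D + \frac{54}{D}$)
$M{\left(b,7 \cdot 1 \left(-6\right) \right)} - -34983 = \left(94 - 6 \cdot 7 \cdot 1 \left(-6\right) + \frac{54}{7 \cdot 1 \left(-6\right)}\right) - -34983 = \left(94 - 6 \cdot 7 \left(-6\right) + \frac{54}{7 \left(-6\right)}\right) + 34983 = \left(94 - -252 + \frac{54}{-42}\right) + 34983 = \left(94 + 252 + 54 \left(- \frac{1}{42}\right)\right) + 34983 = \left(94 + 252 - \frac{9}{7}\right) + 34983 = \frac{2413}{7} + 34983 = \frac{247294}{7}$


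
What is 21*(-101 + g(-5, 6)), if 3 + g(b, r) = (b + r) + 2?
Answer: -2121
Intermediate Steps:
g(b, r) = -1 + b + r (g(b, r) = -3 + ((b + r) + 2) = -3 + (2 + b + r) = -1 + b + r)
21*(-101 + g(-5, 6)) = 21*(-101 + (-1 - 5 + 6)) = 21*(-101 + 0) = 21*(-101) = -2121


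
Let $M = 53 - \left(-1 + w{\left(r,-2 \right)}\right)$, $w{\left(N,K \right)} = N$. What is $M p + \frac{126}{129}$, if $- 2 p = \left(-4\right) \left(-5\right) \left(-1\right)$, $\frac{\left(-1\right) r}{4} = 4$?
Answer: $\frac{30142}{43} \approx 700.98$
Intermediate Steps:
$r = -16$ ($r = \left(-4\right) 4 = -16$)
$p = 10$ ($p = - \frac{\left(-4\right) \left(-5\right) \left(-1\right)}{2} = - \frac{20 \left(-1\right)}{2} = \left(- \frac{1}{2}\right) \left(-20\right) = 10$)
$M = 70$ ($M = 53 + \left(1 - -16\right) = 53 + \left(1 + 16\right) = 53 + 17 = 70$)
$M p + \frac{126}{129} = 70 \cdot 10 + \frac{126}{129} = 700 + 126 \cdot \frac{1}{129} = 700 + \frac{42}{43} = \frac{30142}{43}$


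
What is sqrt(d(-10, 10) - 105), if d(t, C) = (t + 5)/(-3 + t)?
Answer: 4*I*sqrt(1105)/13 ≈ 10.228*I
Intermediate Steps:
d(t, C) = (5 + t)/(-3 + t)
sqrt(d(-10, 10) - 105) = sqrt((5 - 10)/(-3 - 10) - 105) = sqrt(-5/(-13) - 105) = sqrt(-1/13*(-5) - 105) = sqrt(5/13 - 105) = sqrt(-1360/13) = 4*I*sqrt(1105)/13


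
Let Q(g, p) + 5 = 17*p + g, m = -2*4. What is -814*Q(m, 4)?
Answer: -44770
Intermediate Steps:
m = -8
Q(g, p) = -5 + g + 17*p (Q(g, p) = -5 + (17*p + g) = -5 + (g + 17*p) = -5 + g + 17*p)
-814*Q(m, 4) = -814*(-5 - 8 + 17*4) = -814*(-5 - 8 + 68) = -814*55 = -44770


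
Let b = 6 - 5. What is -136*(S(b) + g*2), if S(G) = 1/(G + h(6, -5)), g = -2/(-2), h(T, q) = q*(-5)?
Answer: -3604/13 ≈ -277.23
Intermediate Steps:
h(T, q) = -5*q
g = 1 (g = -2*(-1/2) = 1)
b = 1
S(G) = 1/(25 + G) (S(G) = 1/(G - 5*(-5)) = 1/(G + 25) = 1/(25 + G))
-136*(S(b) + g*2) = -136*(1/(25 + 1) + 1*2) = -136*(1/26 + 2) = -136*53/26 = -3604/13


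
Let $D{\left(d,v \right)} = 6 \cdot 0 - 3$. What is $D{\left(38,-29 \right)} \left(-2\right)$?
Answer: $6$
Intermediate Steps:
$D{\left(d,v \right)} = -3$ ($D{\left(d,v \right)} = 0 - 3 = -3$)
$D{\left(38,-29 \right)} \left(-2\right) = \left(-3\right) \left(-2\right) = 6$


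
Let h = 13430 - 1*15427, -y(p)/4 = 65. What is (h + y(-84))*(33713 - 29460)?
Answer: -9599021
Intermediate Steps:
y(p) = -260 (y(p) = -4*65 = -260)
h = -1997 (h = 13430 - 15427 = -1997)
(h + y(-84))*(33713 - 29460) = (-1997 - 260)*(33713 - 29460) = -2257*4253 = -9599021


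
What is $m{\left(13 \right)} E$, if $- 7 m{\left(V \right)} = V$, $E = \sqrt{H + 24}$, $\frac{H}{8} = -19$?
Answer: $- \frac{104 i \sqrt{2}}{7} \approx - 21.011 i$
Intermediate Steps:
$H = -152$ ($H = 8 \left(-19\right) = -152$)
$E = 8 i \sqrt{2}$ ($E = \sqrt{-152 + 24} = \sqrt{-128} = 8 i \sqrt{2} \approx 11.314 i$)
$m{\left(V \right)} = - \frac{V}{7}$
$m{\left(13 \right)} E = \left(- \frac{1}{7}\right) 13 \cdot 8 i \sqrt{2} = - \frac{13 \cdot 8 i \sqrt{2}}{7} = - \frac{104 i \sqrt{2}}{7}$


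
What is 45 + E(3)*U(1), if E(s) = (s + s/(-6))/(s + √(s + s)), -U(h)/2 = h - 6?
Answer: 70 - 25*√6/3 ≈ 49.588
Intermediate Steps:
U(h) = 12 - 2*h (U(h) = -2*(h - 6) = -2*(-6 + h) = 12 - 2*h)
E(s) = 5*s/(6*(s + √2*√s)) (E(s) = (s + s*(-⅙))/(s + √(2*s)) = (s - s/6)/(s + √2*√s) = (5*s/6)/(s + √2*√s) = 5*s/(6*(s + √2*√s)))
45 + E(3)*U(1) = 45 + ((⅚)*3/(3 + √2*√3))*(12 - 2*1) = 45 + ((⅚)*3/(3 + √6))*(12 - 2) = 45 + (5/(2*(3 + √6)))*10 = 45 + 25/(3 + √6)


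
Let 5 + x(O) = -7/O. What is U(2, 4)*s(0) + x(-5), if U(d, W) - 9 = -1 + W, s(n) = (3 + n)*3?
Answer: 522/5 ≈ 104.40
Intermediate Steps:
s(n) = 9 + 3*n
U(d, W) = 8 + W (U(d, W) = 9 + (-1 + W) = 8 + W)
x(O) = -5 - 7/O
U(2, 4)*s(0) + x(-5) = (8 + 4)*(9 + 3*0) + (-5 - 7/(-5)) = 12*(9 + 0) + (-5 - 7*(-⅕)) = 12*9 + (-5 + 7/5) = 108 - 18/5 = 522/5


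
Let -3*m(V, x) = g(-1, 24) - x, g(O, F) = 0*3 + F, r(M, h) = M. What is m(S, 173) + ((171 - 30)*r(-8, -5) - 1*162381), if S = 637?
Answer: -490378/3 ≈ -1.6346e+5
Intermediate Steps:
g(O, F) = F (g(O, F) = 0 + F = F)
m(V, x) = -8 + x/3 (m(V, x) = -(24 - x)/3 = -8 + x/3)
m(S, 173) + ((171 - 30)*r(-8, -5) - 1*162381) = (-8 + (1/3)*173) + ((171 - 30)*(-8) - 1*162381) = (-8 + 173/3) + (141*(-8) - 162381) = 149/3 + (-1128 - 162381) = 149/3 - 163509 = -490378/3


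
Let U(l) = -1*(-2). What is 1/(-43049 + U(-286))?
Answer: -1/43047 ≈ -2.3230e-5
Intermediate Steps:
U(l) = 2
1/(-43049 + U(-286)) = 1/(-43049 + 2) = 1/(-43047) = -1/43047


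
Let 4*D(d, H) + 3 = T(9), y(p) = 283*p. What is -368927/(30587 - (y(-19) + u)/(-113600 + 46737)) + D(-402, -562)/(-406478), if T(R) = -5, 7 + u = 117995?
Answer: -5013409401226047/415674807010888 ≈ -12.061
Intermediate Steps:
u = 117988 (u = -7 + 117995 = 117988)
D(d, H) = -2 (D(d, H) = -¾ + (¼)*(-5) = -¾ - 5/4 = -2)
-368927/(30587 - (y(-19) + u)/(-113600 + 46737)) + D(-402, -562)/(-406478) = -368927/(30587 - (283*(-19) + 117988)/(-113600 + 46737)) - 2/(-406478) = -368927/(30587 - (-5377 + 117988)/(-66863)) - 2*(-1/406478) = -368927/(30587 - 112611*(-1)/66863) + 1/203239 = -368927/(30587 - 1*(-112611/66863)) + 1/203239 = -368927/(30587 + 112611/66863) + 1/203239 = -368927/2045251192/66863 + 1/203239 = -368927*66863/2045251192 + 1/203239 = -24667566001/2045251192 + 1/203239 = -5013409401226047/415674807010888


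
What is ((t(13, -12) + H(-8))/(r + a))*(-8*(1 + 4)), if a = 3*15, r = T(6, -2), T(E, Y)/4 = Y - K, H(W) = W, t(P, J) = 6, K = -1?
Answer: 80/41 ≈ 1.9512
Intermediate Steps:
T(E, Y) = 4 + 4*Y (T(E, Y) = 4*(Y - 1*(-1)) = 4*(Y + 1) = 4*(1 + Y) = 4 + 4*Y)
r = -4 (r = 4 + 4*(-2) = 4 - 8 = -4)
a = 45
((t(13, -12) + H(-8))/(r + a))*(-8*(1 + 4)) = ((6 - 8)/(-4 + 45))*(-8*(1 + 4)) = (-2/41)*(-8*5) = -2*1/41*(-40) = -2/41*(-40) = 80/41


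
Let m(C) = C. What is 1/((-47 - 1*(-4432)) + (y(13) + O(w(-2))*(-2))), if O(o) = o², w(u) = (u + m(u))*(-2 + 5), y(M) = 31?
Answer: 1/4128 ≈ 0.00024225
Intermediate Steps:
w(u) = 6*u (w(u) = (u + u)*(-2 + 5) = (2*u)*3 = 6*u)
1/((-47 - 1*(-4432)) + (y(13) + O(w(-2))*(-2))) = 1/((-47 - 1*(-4432)) + (31 + (6*(-2))²*(-2))) = 1/((-47 + 4432) + (31 + (-12)²*(-2))) = 1/(4385 + (31 + 144*(-2))) = 1/(4385 + (31 - 288)) = 1/(4385 - 257) = 1/4128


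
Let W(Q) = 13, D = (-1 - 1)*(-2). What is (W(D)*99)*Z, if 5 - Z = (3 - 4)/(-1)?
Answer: 5148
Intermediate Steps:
D = 4 (D = -2*(-2) = 4)
Z = 4 (Z = 5 - (3 - 4)/(-1) = 5 - (-1)*(-1) = 5 - 1*1 = 5 - 1 = 4)
(W(D)*99)*Z = (13*99)*4 = 1287*4 = 5148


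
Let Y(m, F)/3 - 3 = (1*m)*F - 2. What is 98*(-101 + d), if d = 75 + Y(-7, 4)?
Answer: -10486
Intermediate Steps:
Y(m, F) = 3 + 3*F*m (Y(m, F) = 9 + 3*((1*m)*F - 2) = 9 + 3*(m*F - 2) = 9 + 3*(F*m - 2) = 9 + 3*(-2 + F*m) = 9 + (-6 + 3*F*m) = 3 + 3*F*m)
d = -6 (d = 75 + (3 + 3*4*(-7)) = 75 + (3 - 84) = 75 - 81 = -6)
98*(-101 + d) = 98*(-101 - 6) = 98*(-107) = -10486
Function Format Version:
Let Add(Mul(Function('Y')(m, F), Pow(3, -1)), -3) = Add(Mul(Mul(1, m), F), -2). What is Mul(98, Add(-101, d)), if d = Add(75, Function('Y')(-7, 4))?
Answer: -10486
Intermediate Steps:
Function('Y')(m, F) = Add(3, Mul(3, F, m)) (Function('Y')(m, F) = Add(9, Mul(3, Add(Mul(Mul(1, m), F), -2))) = Add(9, Mul(3, Add(Mul(m, F), -2))) = Add(9, Mul(3, Add(Mul(F, m), -2))) = Add(9, Mul(3, Add(-2, Mul(F, m)))) = Add(9, Add(-6, Mul(3, F, m))) = Add(3, Mul(3, F, m)))
d = -6 (d = Add(75, Add(3, Mul(3, 4, -7))) = Add(75, Add(3, -84)) = Add(75, -81) = -6)
Mul(98, Add(-101, d)) = Mul(98, Add(-101, -6)) = Mul(98, -107) = -10486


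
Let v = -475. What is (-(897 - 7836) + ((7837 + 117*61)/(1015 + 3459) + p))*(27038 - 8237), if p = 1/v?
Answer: 138690502606413/1062575 ≈ 1.3052e+8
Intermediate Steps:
p = -1/475 (p = 1/(-475) = -1/475 ≈ -0.0021053)
(-(897 - 7836) + ((7837 + 117*61)/(1015 + 3459) + p))*(27038 - 8237) = (-(897 - 7836) + ((7837 + 117*61)/(1015 + 3459) - 1/475))*(27038 - 8237) = (-1*(-6939) + ((7837 + 7137)/4474 - 1/475))*18801 = (6939 + (14974*(1/4474) - 1/475))*18801 = (6939 + (7487/2237 - 1/475))*18801 = (6939 + 3554088/1062575)*18801 = (7376762013/1062575)*18801 = 138690502606413/1062575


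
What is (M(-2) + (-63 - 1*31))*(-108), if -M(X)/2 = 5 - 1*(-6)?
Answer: 12528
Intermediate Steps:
M(X) = -22 (M(X) = -2*(5 - 1*(-6)) = -2*(5 + 6) = -2*11 = -22)
(M(-2) + (-63 - 1*31))*(-108) = (-22 + (-63 - 1*31))*(-108) = (-22 + (-63 - 31))*(-108) = (-22 - 94)*(-108) = -116*(-108) = 12528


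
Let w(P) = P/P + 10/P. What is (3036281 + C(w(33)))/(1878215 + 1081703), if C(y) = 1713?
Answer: 1518997/1479959 ≈ 1.0264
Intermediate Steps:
w(P) = 1 + 10/P
(3036281 + C(w(33)))/(1878215 + 1081703) = (3036281 + 1713)/(1878215 + 1081703) = 3037994/2959918 = 3037994*(1/2959918) = 1518997/1479959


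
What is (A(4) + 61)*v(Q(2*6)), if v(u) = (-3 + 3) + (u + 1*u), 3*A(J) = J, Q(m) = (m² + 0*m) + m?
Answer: 19448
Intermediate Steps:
Q(m) = m + m² (Q(m) = (m² + 0) + m = m² + m = m + m²)
A(J) = J/3
v(u) = 2*u (v(u) = 0 + (u + u) = 0 + 2*u = 2*u)
(A(4) + 61)*v(Q(2*6)) = ((⅓)*4 + 61)*(2*((2*6)*(1 + 2*6))) = (4/3 + 61)*(2*(12*(1 + 12))) = 187*(2*(12*13))/3 = 187*(2*156)/3 = (187/3)*312 = 19448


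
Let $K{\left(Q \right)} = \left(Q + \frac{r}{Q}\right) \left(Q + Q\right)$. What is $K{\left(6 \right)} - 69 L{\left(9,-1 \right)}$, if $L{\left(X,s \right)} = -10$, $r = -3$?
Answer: $756$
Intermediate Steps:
$K{\left(Q \right)} = 2 Q \left(Q - \frac{3}{Q}\right)$ ($K{\left(Q \right)} = \left(Q - \frac{3}{Q}\right) \left(Q + Q\right) = \left(Q - \frac{3}{Q}\right) 2 Q = 2 Q \left(Q - \frac{3}{Q}\right)$)
$K{\left(6 \right)} - 69 L{\left(9,-1 \right)} = \left(-6 + 2 \cdot 6^{2}\right) - -690 = \left(-6 + 2 \cdot 36\right) + 690 = \left(-6 + 72\right) + 690 = 66 + 690 = 756$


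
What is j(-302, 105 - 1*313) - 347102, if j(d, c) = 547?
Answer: -346555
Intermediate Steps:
j(-302, 105 - 1*313) - 347102 = 547 - 347102 = -346555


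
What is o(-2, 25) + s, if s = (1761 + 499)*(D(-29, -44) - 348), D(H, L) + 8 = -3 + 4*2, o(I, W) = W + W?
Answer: -793210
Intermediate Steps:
o(I, W) = 2*W
D(H, L) = -3 (D(H, L) = -8 + (-3 + 4*2) = -8 + (-3 + 8) = -8 + 5 = -3)
s = -793260 (s = (1761 + 499)*(-3 - 348) = 2260*(-351) = -793260)
o(-2, 25) + s = 2*25 - 793260 = 50 - 793260 = -793210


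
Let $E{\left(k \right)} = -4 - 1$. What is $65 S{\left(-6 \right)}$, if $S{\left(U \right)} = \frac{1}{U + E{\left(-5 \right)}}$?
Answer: $- \frac{65}{11} \approx -5.9091$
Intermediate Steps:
$E{\left(k \right)} = -5$ ($E{\left(k \right)} = -4 - 1 = -5$)
$S{\left(U \right)} = \frac{1}{-5 + U}$ ($S{\left(U \right)} = \frac{1}{U - 5} = \frac{1}{-5 + U}$)
$65 S{\left(-6 \right)} = \frac{65}{-5 - 6} = \frac{65}{-11} = 65 \left(- \frac{1}{11}\right) = - \frac{65}{11}$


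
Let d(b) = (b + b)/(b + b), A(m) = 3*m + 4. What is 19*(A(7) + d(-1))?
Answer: 494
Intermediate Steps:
A(m) = 4 + 3*m
d(b) = 1 (d(b) = (2*b)/((2*b)) = (2*b)*(1/(2*b)) = 1)
19*(A(7) + d(-1)) = 19*((4 + 3*7) + 1) = 19*((4 + 21) + 1) = 19*(25 + 1) = 19*26 = 494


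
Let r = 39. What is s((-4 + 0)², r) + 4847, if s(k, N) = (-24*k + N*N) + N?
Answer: 6023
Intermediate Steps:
s(k, N) = N + N² - 24*k (s(k, N) = (-24*k + N²) + N = (N² - 24*k) + N = N + N² - 24*k)
s((-4 + 0)², r) + 4847 = (39 + 39² - 24*(-4 + 0)²) + 4847 = (39 + 1521 - 24*(-4)²) + 4847 = (39 + 1521 - 24*16) + 4847 = (39 + 1521 - 384) + 4847 = 1176 + 4847 = 6023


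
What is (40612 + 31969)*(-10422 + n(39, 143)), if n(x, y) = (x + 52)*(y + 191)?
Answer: 1449587732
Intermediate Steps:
n(x, y) = (52 + x)*(191 + y)
(40612 + 31969)*(-10422 + n(39, 143)) = (40612 + 31969)*(-10422 + (9932 + 52*143 + 191*39 + 39*143)) = 72581*(-10422 + (9932 + 7436 + 7449 + 5577)) = 72581*(-10422 + 30394) = 72581*19972 = 1449587732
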